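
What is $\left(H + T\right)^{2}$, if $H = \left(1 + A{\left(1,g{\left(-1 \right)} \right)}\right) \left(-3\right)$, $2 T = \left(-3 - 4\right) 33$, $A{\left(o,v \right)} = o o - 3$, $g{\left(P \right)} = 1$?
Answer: $\frac{50625}{4} \approx 12656.0$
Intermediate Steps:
$A{\left(o,v \right)} = -3 + o^{2}$ ($A{\left(o,v \right)} = o^{2} - 3 = -3 + o^{2}$)
$T = - \frac{231}{2}$ ($T = \frac{\left(-3 - 4\right) 33}{2} = \frac{\left(-7\right) 33}{2} = \frac{1}{2} \left(-231\right) = - \frac{231}{2} \approx -115.5$)
$H = 3$ ($H = \left(1 - \left(3 - 1^{2}\right)\right) \left(-3\right) = \left(1 + \left(-3 + 1\right)\right) \left(-3\right) = \left(1 - 2\right) \left(-3\right) = \left(-1\right) \left(-3\right) = 3$)
$\left(H + T\right)^{2} = \left(3 - \frac{231}{2}\right)^{2} = \left(- \frac{225}{2}\right)^{2} = \frac{50625}{4}$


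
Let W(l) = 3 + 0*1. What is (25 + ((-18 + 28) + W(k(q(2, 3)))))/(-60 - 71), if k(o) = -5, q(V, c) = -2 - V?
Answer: -38/131 ≈ -0.29008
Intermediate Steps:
W(l) = 3 (W(l) = 3 + 0 = 3)
(25 + ((-18 + 28) + W(k(q(2, 3)))))/(-60 - 71) = (25 + ((-18 + 28) + 3))/(-60 - 71) = (25 + (10 + 3))/(-131) = -(25 + 13)/131 = -1/131*38 = -38/131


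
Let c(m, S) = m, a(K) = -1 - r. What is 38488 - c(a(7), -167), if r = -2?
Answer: 38487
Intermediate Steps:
a(K) = 1 (a(K) = -1 - 1*(-2) = -1 + 2 = 1)
38488 - c(a(7), -167) = 38488 - 1*1 = 38488 - 1 = 38487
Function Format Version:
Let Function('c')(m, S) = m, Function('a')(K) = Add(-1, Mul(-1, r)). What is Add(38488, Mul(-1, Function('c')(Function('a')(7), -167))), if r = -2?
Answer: 38487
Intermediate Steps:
Function('a')(K) = 1 (Function('a')(K) = Add(-1, Mul(-1, -2)) = Add(-1, 2) = 1)
Add(38488, Mul(-1, Function('c')(Function('a')(7), -167))) = Add(38488, Mul(-1, 1)) = Add(38488, -1) = 38487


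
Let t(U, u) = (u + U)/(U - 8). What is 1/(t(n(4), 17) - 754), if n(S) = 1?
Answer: -7/5296 ≈ -0.0013218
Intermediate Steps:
t(U, u) = (U + u)/(-8 + U)
1/(t(n(4), 17) - 754) = 1/((1 + 17)/(-8 + 1) - 754) = 1/(18/(-7) - 754) = 1/(-1/7*18 - 754) = 1/(-18/7 - 754) = 1/(-5296/7) = -7/5296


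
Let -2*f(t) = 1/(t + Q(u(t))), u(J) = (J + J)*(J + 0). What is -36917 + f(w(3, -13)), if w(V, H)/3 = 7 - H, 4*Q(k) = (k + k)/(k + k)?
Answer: -8896999/241 ≈ -36917.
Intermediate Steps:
u(J) = 2*J² (u(J) = (2*J)*J = 2*J²)
Q(k) = ¼ (Q(k) = ((k + k)/(k + k))/4 = ((2*k)/((2*k)))/4 = ((2*k)*(1/(2*k)))/4 = (¼)*1 = ¼)
w(V, H) = 21 - 3*H (w(V, H) = 3*(7 - H) = 21 - 3*H)
f(t) = -1/(2*(¼ + t)) (f(t) = -1/(2*(t + ¼)) = -1/(2*(¼ + t)))
-36917 + f(w(3, -13)) = -36917 - 2/(1 + 4*(21 - 3*(-13))) = -36917 - 2/(1 + 4*(21 + 39)) = -36917 - 2/(1 + 4*60) = -36917 - 2/(1 + 240) = -36917 - 2/241 = -8896999/241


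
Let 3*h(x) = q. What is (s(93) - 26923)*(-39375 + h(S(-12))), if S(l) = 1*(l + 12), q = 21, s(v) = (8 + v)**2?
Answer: 658311696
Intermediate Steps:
S(l) = 12 + l (S(l) = 1*(12 + l) = 12 + l)
h(x) = 7 (h(x) = (1/3)*21 = 7)
(s(93) - 26923)*(-39375 + h(S(-12))) = ((8 + 93)**2 - 26923)*(-39375 + 7) = (101**2 - 26923)*(-39368) = (10201 - 26923)*(-39368) = -16722*(-39368) = 658311696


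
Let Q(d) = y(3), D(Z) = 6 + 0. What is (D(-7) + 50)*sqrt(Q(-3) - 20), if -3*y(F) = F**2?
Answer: 56*I*sqrt(23) ≈ 268.57*I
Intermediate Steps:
y(F) = -F**2/3
D(Z) = 6
Q(d) = -3 (Q(d) = -1/3*3**2 = -1/3*9 = -3)
(D(-7) + 50)*sqrt(Q(-3) - 20) = (6 + 50)*sqrt(-3 - 20) = 56*sqrt(-23) = 56*(I*sqrt(23)) = 56*I*sqrt(23)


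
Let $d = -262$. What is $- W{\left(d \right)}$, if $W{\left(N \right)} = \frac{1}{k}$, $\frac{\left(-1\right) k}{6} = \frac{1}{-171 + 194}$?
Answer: $\frac{23}{6} \approx 3.8333$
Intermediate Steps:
$k = - \frac{6}{23}$ ($k = - \frac{6}{-171 + 194} = - \frac{6}{23} \approx -0.26087$)
$W{\left(N \right)} = - \frac{23}{6}$ ($W{\left(N \right)} = \frac{1}{- \frac{6}{23}} = - \frac{23}{6}$)
$- W{\left(d \right)} = \left(-1\right) \left(- \frac{23}{6}\right) = \frac{23}{6}$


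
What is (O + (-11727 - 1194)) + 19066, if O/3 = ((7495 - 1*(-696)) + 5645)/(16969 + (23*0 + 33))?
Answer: 52259399/8501 ≈ 6147.4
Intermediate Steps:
O = 20754/8501 (O = 3*(((7495 - 1*(-696)) + 5645)/(16969 + (23*0 + 33))) = 3*(((7495 + 696) + 5645)/(16969 + (0 + 33))) = 3*((8191 + 5645)/(16969 + 33)) = 3*(13836/17002) = 3*(13836*(1/17002)) = 3*(6918/8501) = 20754/8501 ≈ 2.4414)
(O + (-11727 - 1194)) + 19066 = (20754/8501 + (-11727 - 1194)) + 19066 = (20754/8501 - 12921) + 19066 = -109820667/8501 + 19066 = 52259399/8501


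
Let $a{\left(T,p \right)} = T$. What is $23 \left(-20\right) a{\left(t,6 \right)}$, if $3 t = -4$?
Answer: $\frac{1840}{3} \approx 613.33$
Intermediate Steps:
$t = - \frac{4}{3}$ ($t = \frac{1}{3} \left(-4\right) = - \frac{4}{3} \approx -1.3333$)
$23 \left(-20\right) a{\left(t,6 \right)} = 23 \left(-20\right) \left(- \frac{4}{3}\right) = \left(-460\right) \left(- \frac{4}{3}\right) = \frac{1840}{3}$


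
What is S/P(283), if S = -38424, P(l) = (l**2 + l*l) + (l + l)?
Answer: -4803/20093 ≈ -0.23904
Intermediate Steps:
P(l) = 2*l + 2*l**2 (P(l) = (l**2 + l**2) + 2*l = 2*l**2 + 2*l = 2*l + 2*l**2)
S/P(283) = -38424*1/(566*(1 + 283)) = -38424/(2*283*284) = -38424/160744 = -38424*1/160744 = -4803/20093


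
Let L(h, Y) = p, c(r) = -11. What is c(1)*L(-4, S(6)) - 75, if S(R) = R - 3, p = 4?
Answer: -119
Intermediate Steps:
S(R) = -3 + R
L(h, Y) = 4
c(1)*L(-4, S(6)) - 75 = -11*4 - 75 = -44 - 75 = -119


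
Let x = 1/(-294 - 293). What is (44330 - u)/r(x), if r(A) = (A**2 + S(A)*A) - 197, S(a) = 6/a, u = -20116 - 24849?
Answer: -30768288855/65812678 ≈ -467.51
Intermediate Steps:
u = -44965
x = -1/587 (x = 1/(-587) = -1/587 ≈ -0.0017036)
r(A) = -191 + A**2 (r(A) = (A**2 + (6/A)*A) - 197 = (A**2 + 6) - 197 = (6 + A**2) - 197 = -191 + A**2)
(44330 - u)/r(x) = (44330 - 1*(-44965))/(-191 + (-1/587)**2) = (44330 + 44965)/(-191 + 1/344569) = 89295/(-65812678/344569) = 89295*(-344569/65812678) = -30768288855/65812678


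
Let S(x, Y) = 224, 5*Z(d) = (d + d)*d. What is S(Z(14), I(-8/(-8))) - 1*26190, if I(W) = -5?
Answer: -25966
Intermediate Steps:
Z(d) = 2*d²/5 (Z(d) = ((d + d)*d)/5 = ((2*d)*d)/5 = (2*d²)/5 = 2*d²/5)
S(Z(14), I(-8/(-8))) - 1*26190 = 224 - 1*26190 = 224 - 26190 = -25966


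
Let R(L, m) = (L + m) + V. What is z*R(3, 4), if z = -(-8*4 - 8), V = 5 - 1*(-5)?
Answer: 680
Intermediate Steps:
V = 10 (V = 5 + 5 = 10)
R(L, m) = 10 + L + m (R(L, m) = (L + m) + 10 = 10 + L + m)
z = 40 (z = -(-32 - 8) = -1*(-40) = 40)
z*R(3, 4) = 40*(10 + 3 + 4) = 40*17 = 680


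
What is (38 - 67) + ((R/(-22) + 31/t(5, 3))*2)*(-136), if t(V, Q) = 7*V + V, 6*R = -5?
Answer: -41267/165 ≈ -250.10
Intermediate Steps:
R = -⅚ (R = (⅙)*(-5) = -⅚ ≈ -0.83333)
t(V, Q) = 8*V
(38 - 67) + ((R/(-22) + 31/t(5, 3))*2)*(-136) = (38 - 67) + ((-⅚/(-22) + 31/((8*5)))*2)*(-136) = -29 + ((-⅚*(-1/22) + 31/40)*2)*(-136) = -29 + ((5/132 + 31*(1/40))*2)*(-136) = -29 + ((5/132 + 31/40)*2)*(-136) = -29 + ((1073/1320)*2)*(-136) = -29 + (1073/660)*(-136) = -29 - 36482/165 = -41267/165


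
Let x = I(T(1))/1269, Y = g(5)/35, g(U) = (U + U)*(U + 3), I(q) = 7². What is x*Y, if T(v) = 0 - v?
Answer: 112/1269 ≈ 0.088259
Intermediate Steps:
T(v) = -v
I(q) = 49
g(U) = 2*U*(3 + U) (g(U) = (2*U)*(3 + U) = 2*U*(3 + U))
Y = 16/7 (Y = (2*5*(3 + 5))/35 = (2*5*8)*(1/35) = 80*(1/35) = 16/7 ≈ 2.2857)
x = 49/1269 ≈ 0.038613
x*Y = (49/1269)*(16/7) = 112/1269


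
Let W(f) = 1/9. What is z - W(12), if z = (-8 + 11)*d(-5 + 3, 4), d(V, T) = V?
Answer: -55/9 ≈ -6.1111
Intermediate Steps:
W(f) = ⅑
z = -6 (z = (-8 + 11)*(-5 + 3) = 3*(-2) = -6)
z - W(12) = -6 - 1*⅑ = -6 - ⅑ = -55/9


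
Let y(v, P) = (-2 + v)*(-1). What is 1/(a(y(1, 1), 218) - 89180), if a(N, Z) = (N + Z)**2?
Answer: -1/41219 ≈ -2.4261e-5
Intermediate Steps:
y(v, P) = 2 - v
1/(a(y(1, 1), 218) - 89180) = 1/(((2 - 1*1) + 218)**2 - 89180) = 1/(((2 - 1) + 218)**2 - 89180) = 1/((1 + 218)**2 - 89180) = 1/(219**2 - 89180) = 1/(47961 - 89180) = 1/(-41219) = -1/41219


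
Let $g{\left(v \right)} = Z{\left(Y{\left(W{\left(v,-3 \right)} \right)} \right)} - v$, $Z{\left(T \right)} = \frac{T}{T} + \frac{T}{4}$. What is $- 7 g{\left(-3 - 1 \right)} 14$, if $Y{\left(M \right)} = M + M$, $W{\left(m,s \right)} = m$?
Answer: $-294$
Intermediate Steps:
$Y{\left(M \right)} = 2 M$
$Z{\left(T \right)} = 1 + \frac{T}{4}$ ($Z{\left(T \right)} = 1 + T \frac{1}{4} = 1 + \frac{T}{4}$)
$g{\left(v \right)} = 1 - \frac{v}{2}$ ($g{\left(v \right)} = \left(1 + \frac{2 v}{4}\right) - v = \left(1 + \frac{v}{2}\right) - v = 1 - \frac{v}{2}$)
$- 7 g{\left(-3 - 1 \right)} 14 = - 7 \left(1 - \frac{-3 - 1}{2}\right) 14 = - 7 \left(1 - -2\right) 14 = - 7 \left(1 + 2\right) 14 = \left(-7\right) 3 \cdot 14 = \left(-21\right) 14 = -294$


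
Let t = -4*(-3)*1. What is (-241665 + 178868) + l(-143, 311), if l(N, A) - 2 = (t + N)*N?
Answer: -44062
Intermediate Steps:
t = 12 (t = 12*1 = 12)
l(N, A) = 2 + N*(12 + N) (l(N, A) = 2 + (12 + N)*N = 2 + N*(12 + N))
(-241665 + 178868) + l(-143, 311) = (-241665 + 178868) + (2 + (-143)² + 12*(-143)) = -62797 + (2 + 20449 - 1716) = -62797 + 18735 = -44062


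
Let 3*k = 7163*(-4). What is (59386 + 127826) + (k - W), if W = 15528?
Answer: 486400/3 ≈ 1.6213e+5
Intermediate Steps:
k = -28652/3 (k = (7163*(-4))/3 = (1/3)*(-28652) = -28652/3 ≈ -9550.7)
(59386 + 127826) + (k - W) = (59386 + 127826) + (-28652/3 - 1*15528) = 187212 + (-28652/3 - 15528) = 187212 - 75236/3 = 486400/3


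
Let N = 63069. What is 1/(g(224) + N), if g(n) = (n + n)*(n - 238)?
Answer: 1/56797 ≈ 1.7607e-5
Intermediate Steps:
g(n) = 2*n*(-238 + n) (g(n) = (2*n)*(-238 + n) = 2*n*(-238 + n))
1/(g(224) + N) = 1/(2*224*(-238 + 224) + 63069) = 1/(2*224*(-14) + 63069) = 1/(-6272 + 63069) = 1/56797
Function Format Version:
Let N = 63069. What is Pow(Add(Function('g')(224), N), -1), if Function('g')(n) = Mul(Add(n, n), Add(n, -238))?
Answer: Rational(1, 56797) ≈ 1.7607e-5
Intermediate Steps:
Function('g')(n) = Mul(2, n, Add(-238, n)) (Function('g')(n) = Mul(Mul(2, n), Add(-238, n)) = Mul(2, n, Add(-238, n)))
Pow(Add(Function('g')(224), N), -1) = Pow(Add(Mul(2, 224, Add(-238, 224)), 63069), -1) = Pow(Add(Mul(2, 224, -14), 63069), -1) = Pow(Add(-6272, 63069), -1) = Pow(56797, -1) = Rational(1, 56797)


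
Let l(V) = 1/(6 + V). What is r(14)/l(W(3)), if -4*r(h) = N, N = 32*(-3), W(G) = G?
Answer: 216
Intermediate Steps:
N = -96
r(h) = 24 (r(h) = -1/4*(-96) = 24)
r(14)/l(W(3)) = 24/1/(6 + 3) = 24/1/9 = 24/(1/9) = 9*24 = 216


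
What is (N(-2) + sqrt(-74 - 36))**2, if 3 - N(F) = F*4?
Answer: (11 + I*sqrt(110))**2 ≈ 11.0 + 230.74*I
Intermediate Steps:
N(F) = 3 - 4*F (N(F) = 3 - F*4 = 3 - 4*F)
(N(-2) + sqrt(-74 - 36))**2 = ((3 - 4*(-2)) + sqrt(-74 - 36))**2 = ((3 + 8) + sqrt(-110))**2 = (11 + I*sqrt(110))**2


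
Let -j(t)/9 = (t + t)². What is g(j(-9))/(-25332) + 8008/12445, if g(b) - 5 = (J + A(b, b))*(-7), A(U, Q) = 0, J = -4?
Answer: 67482657/105085580 ≈ 0.64217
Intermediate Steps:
j(t) = -36*t² (j(t) = -9*(t + t)² = -9*4*t² = -36*t²)
g(b) = 33 (g(b) = 5 + (-4 + 0)*(-7) = 5 - 4*(-7) = 5 + 28 = 33)
g(j(-9))/(-25332) + 8008/12445 = 33/(-25332) + 8008/12445 = 33*(-1/25332) + 8008*(1/12445) = -11/8444 + 8008/12445 = 67482657/105085580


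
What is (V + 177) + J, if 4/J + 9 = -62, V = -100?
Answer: 5463/71 ≈ 76.944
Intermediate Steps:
J = -4/71 (J = 4/(-9 - 62) = 4/(-71) = 4*(-1/71) = -4/71 ≈ -0.056338)
(V + 177) + J = (-100 + 177) - 4/71 = 77 - 4/71 = 5463/71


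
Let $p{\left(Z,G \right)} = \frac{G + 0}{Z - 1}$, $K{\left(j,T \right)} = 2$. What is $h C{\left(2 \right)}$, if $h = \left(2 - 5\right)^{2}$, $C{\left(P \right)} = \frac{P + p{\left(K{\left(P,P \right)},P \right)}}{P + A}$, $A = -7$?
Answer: $- \frac{36}{5} \approx -7.2$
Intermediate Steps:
$p{\left(Z,G \right)} = \frac{G}{-1 + Z}$
$C{\left(P \right)} = \frac{2 P}{-7 + P}$ ($C{\left(P \right)} = \frac{P + \frac{P}{-1 + 2}}{P - 7} = \frac{P + \frac{P}{1}}{-7 + P} = \frac{P + P 1}{-7 + P} = \frac{P + P}{-7 + P} = \frac{2 P}{-7 + P}$)
$h = 9$ ($h = \left(-3\right)^{2} = 9$)
$h C{\left(2 \right)} = 9 \cdot 2 \cdot 2 \frac{1}{-7 + 2} = 9 \cdot 2 \cdot 2 \frac{1}{-5} = 9 \cdot 2 \cdot 2 \left(- \frac{1}{5}\right) = 9 \left(- \frac{4}{5}\right) = - \frac{36}{5}$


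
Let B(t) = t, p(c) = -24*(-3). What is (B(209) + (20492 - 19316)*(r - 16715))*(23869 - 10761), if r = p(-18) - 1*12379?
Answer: -447371622604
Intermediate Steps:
p(c) = 72
r = -12307 (r = 72 - 1*12379 = 72 - 12379 = -12307)
(B(209) + (20492 - 19316)*(r - 16715))*(23869 - 10761) = (209 + (20492 - 19316)*(-12307 - 16715))*(23869 - 10761) = (209 + 1176*(-29022))*13108 = (209 - 34129872)*13108 = -34129663*13108 = -447371622604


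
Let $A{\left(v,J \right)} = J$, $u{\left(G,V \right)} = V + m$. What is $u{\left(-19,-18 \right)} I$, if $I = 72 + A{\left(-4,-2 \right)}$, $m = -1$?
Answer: $-1330$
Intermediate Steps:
$u{\left(G,V \right)} = -1 + V$ ($u{\left(G,V \right)} = V - 1 = -1 + V$)
$I = 70$ ($I = 72 - 2 = 70$)
$u{\left(-19,-18 \right)} I = \left(-1 - 18\right) 70 = \left(-19\right) 70 = -1330$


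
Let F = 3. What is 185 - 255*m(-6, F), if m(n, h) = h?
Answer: -580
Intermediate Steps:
185 - 255*m(-6, F) = 185 - 255*3 = 185 - 765 = -580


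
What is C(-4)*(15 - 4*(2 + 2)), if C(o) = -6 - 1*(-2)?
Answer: 4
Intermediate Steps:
C(o) = -4 (C(o) = -6 + 2 = -4)
C(-4)*(15 - 4*(2 + 2)) = -4*(15 - 4*(2 + 2)) = -4*(15 - 4*4) = -4*(15 - 16) = -4*(-1) = 4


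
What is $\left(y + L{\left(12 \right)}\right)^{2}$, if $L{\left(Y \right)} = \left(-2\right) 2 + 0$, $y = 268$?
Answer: $69696$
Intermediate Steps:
$L{\left(Y \right)} = -4$ ($L{\left(Y \right)} = -4 + 0 = -4$)
$\left(y + L{\left(12 \right)}\right)^{2} = \left(268 - 4\right)^{2} = 264^{2} = 69696$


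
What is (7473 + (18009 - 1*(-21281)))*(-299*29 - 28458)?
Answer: -1736263427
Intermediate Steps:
(7473 + (18009 - 1*(-21281)))*(-299*29 - 28458) = (7473 + (18009 + 21281))*(-8671 - 28458) = (7473 + 39290)*(-37129) = 46763*(-37129) = -1736263427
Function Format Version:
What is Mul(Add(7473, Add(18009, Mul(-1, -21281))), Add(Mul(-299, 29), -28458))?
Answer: -1736263427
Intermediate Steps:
Mul(Add(7473, Add(18009, Mul(-1, -21281))), Add(Mul(-299, 29), -28458)) = Mul(Add(7473, Add(18009, 21281)), Add(-8671, -28458)) = Mul(Add(7473, 39290), -37129) = Mul(46763, -37129) = -1736263427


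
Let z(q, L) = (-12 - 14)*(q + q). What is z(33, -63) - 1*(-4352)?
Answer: 2636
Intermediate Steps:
z(q, L) = -52*q
z(33, -63) - 1*(-4352) = -52*33 - 1*(-4352) = -1716 + 4352 = 2636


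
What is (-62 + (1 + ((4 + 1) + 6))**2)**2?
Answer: 6724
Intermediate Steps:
(-62 + (1 + ((4 + 1) + 6))**2)**2 = (-62 + (1 + (5 + 6))**2)**2 = (-62 + (1 + 11)**2)**2 = (-62 + 12**2)**2 = (-62 + 144)**2 = 82**2 = 6724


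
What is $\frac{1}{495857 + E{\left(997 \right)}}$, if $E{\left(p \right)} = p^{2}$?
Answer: $\frac{1}{1489866} \approx 6.712 \cdot 10^{-7}$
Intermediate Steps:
$\frac{1}{495857 + E{\left(997 \right)}} = \frac{1}{495857 + 997^{2}} = \frac{1}{495857 + 994009} = \frac{1}{1489866}$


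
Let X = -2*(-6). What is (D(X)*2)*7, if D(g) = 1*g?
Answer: 168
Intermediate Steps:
X = 12
D(g) = g
(D(X)*2)*7 = (12*2)*7 = 24*7 = 168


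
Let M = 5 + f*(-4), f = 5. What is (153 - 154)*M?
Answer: 15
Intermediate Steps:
M = -15 (M = 5 + 5*(-4) = 5 - 20 = -15)
(153 - 154)*M = (153 - 154)*(-15) = -1*(-15) = 15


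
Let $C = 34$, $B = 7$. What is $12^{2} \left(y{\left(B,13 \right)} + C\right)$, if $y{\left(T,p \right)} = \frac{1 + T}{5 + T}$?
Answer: $4992$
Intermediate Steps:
$y{\left(T,p \right)} = \frac{1 + T}{5 + T}$
$12^{2} \left(y{\left(B,13 \right)} + C\right) = 12^{2} \left(\frac{1 + 7}{5 + 7} + 34\right) = 144 \left(\frac{1}{12} \cdot 8 + 34\right) = 144 \left(\frac{2}{3} + 34\right) = 144 \cdot \frac{104}{3} = 4992$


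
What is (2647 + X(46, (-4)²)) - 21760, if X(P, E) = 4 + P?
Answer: -19063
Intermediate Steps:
(2647 + X(46, (-4)²)) - 21760 = (2647 + (4 + 46)) - 21760 = (2647 + 50) - 21760 = 2697 - 21760 = -19063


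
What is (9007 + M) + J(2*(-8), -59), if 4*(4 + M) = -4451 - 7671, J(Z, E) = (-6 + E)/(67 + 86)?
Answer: 1827455/306 ≈ 5972.1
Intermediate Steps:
J(Z, E) = -2/51 + E/153 (J(Z, E) = (-6 + E)/153 = (-6 + E)*(1/153) = -2/51 + E/153)
M = -6069/2 (M = -4 + (-4451 - 7671)/4 = -4 + (1/4)*(-12122) = -4 - 6061/2 = -6069/2 ≈ -3034.5)
(9007 + M) + J(2*(-8), -59) = (9007 - 6069/2) + (-2/51 + (1/153)*(-59)) = 11945/2 + (-2/51 - 59/153) = 11945/2 - 65/153 = 1827455/306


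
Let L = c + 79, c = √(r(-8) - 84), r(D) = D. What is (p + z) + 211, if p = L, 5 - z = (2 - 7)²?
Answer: 270 + 2*I*√23 ≈ 270.0 + 9.5917*I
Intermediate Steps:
c = 2*I*√23 (c = √(-8 - 84) = √(-92) = 2*I*√23 ≈ 9.5917*I)
L = 79 + 2*I*√23 (L = 2*I*√23 + 79 = 79 + 2*I*√23 ≈ 79.0 + 9.5917*I)
z = -20 (z = 5 - (2 - 7)² = 5 - 1*(-5)² = 5 - 1*25 = 5 - 25 = -20)
p = 79 + 2*I*√23 ≈ 79.0 + 9.5917*I
(p + z) + 211 = ((79 + 2*I*√23) - 20) + 211 = (59 + 2*I*√23) + 211 = 270 + 2*I*√23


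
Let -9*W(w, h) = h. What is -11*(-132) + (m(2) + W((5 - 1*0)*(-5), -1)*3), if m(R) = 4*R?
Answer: 4381/3 ≈ 1460.3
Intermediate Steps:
W(w, h) = -h/9
-11*(-132) + (m(2) + W((5 - 1*0)*(-5), -1)*3) = -11*(-132) + (4*2 - ⅑*(-1)*3) = 1452 + (8 + (⅑)*3) = 1452 + (8 + ⅓) = 1452 + 25/3 = 4381/3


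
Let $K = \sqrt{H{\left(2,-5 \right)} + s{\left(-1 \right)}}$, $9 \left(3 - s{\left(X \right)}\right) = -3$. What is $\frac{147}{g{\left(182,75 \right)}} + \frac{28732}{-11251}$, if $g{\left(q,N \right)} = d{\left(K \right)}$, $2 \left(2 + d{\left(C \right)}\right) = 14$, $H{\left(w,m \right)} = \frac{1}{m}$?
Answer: $\frac{1510237}{56255} \approx 26.846$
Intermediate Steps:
$s{\left(X \right)} = \frac{10}{3}$ ($s{\left(X \right)} = 3 - - \frac{1}{3} = 3 + \frac{1}{3} = \frac{10}{3}$)
$K = \frac{\sqrt{705}}{15}$ ($K = \sqrt{\frac{1}{-5} + \frac{10}{3}} = \sqrt{- \frac{1}{5} + \frac{10}{3}} = \sqrt{\frac{47}{15}} = \frac{\sqrt{705}}{15} \approx 1.7701$)
$d{\left(C \right)} = 5$ ($d{\left(C \right)} = -2 + \frac{1}{2} \cdot 14 = -2 + 7 = 5$)
$g{\left(q,N \right)} = 5$
$\frac{147}{g{\left(182,75 \right)}} + \frac{28732}{-11251} = \frac{147}{5} + \frac{28732}{-11251} = 147 \cdot \frac{1}{5} + 28732 \left(- \frac{1}{11251}\right) = \frac{147}{5} - \frac{28732}{11251} = \frac{1510237}{56255}$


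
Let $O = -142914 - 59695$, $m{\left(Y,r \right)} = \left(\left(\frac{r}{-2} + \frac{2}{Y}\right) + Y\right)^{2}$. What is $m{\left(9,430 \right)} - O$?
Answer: $\frac{19841233}{81} \approx 2.4495 \cdot 10^{5}$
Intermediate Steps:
$m{\left(Y,r \right)} = \left(Y + \frac{2}{Y} - \frac{r}{2}\right)^{2}$ ($m{\left(Y,r \right)} = \left(\left(r \left(- \frac{1}{2}\right) + \frac{2}{Y}\right) + Y\right)^{2} = \left(\left(- \frac{r}{2} + \frac{2}{Y}\right) + Y\right)^{2} = \left(\left(\frac{2}{Y} - \frac{r}{2}\right) + Y\right)^{2} = \left(Y + \frac{2}{Y} - \frac{r}{2}\right)^{2}$)
$O = -202609$ ($O = -142914 - 59695 = -202609$)
$m{\left(9,430 \right)} - O = \frac{\left(4 + 2 \cdot 9^{2} - 9 \cdot 430\right)^{2}}{4 \cdot 81} - -202609 = \frac{1}{4} \cdot \frac{1}{81} \left(4 + 2 \cdot 81 - 3870\right)^{2} + 202609 = \frac{1}{4} \cdot \frac{1}{81} \left(4 + 162 - 3870\right)^{2} + 202609 = \frac{1}{4} \cdot \frac{1}{81} \left(-3704\right)^{2} + 202609 = \frac{1}{4} \cdot \frac{1}{81} \cdot 13719616 + 202609 = \frac{3429904}{81} + 202609 = \frac{19841233}{81}$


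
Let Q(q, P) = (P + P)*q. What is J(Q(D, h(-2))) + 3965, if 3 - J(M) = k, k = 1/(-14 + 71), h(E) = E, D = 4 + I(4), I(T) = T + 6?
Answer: 226175/57 ≈ 3968.0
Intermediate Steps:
I(T) = 6 + T
D = 14 (D = 4 + (6 + 4) = 4 + 10 = 14)
k = 1/57 ≈ 0.017544
Q(q, P) = 2*P*q (Q(q, P) = (2*P)*q = 2*P*q)
J(M) = 170/57 (J(M) = 3 - 1*1/57 = 3 - 1/57 = 170/57)
J(Q(D, h(-2))) + 3965 = 170/57 + 3965 = 226175/57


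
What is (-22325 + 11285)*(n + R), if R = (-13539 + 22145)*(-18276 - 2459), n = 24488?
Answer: 1969766978880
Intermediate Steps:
R = -178445410 (R = 8606*(-20735) = -178445410)
(-22325 + 11285)*(n + R) = (-22325 + 11285)*(24488 - 178445410) = -11040*(-178420922) = 1969766978880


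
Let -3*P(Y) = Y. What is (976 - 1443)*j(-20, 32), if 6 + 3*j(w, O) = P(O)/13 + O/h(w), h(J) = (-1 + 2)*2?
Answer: -167186/117 ≈ -1428.9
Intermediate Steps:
h(J) = 2 (h(J) = 1*2 = 2)
P(Y) = -Y/3
j(w, O) = -2 + 37*O/234 (j(w, O) = -2 + (-O/3/13 + O/2)/3 = -2 + (-O/3*(1/13) + O*(½))/3 = -2 + (-O/39 + O/2)/3 = -2 + (37*O/78)/3 = -2 + 37*O/234)
(976 - 1443)*j(-20, 32) = (976 - 1443)*(-2 + (37/234)*32) = -467*(-2 + 592/117) = -467*358/117 = -167186/117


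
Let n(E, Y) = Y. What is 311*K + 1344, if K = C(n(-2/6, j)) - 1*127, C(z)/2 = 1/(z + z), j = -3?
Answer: -114770/3 ≈ -38257.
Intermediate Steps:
C(z) = 1/z (C(z) = 2/(z + z) = 2/((2*z)) = 2*(1/(2*z)) = 1/z)
K = -382/3 (K = 1/(-3) - 1*127 = -1/3 - 127 = -382/3 ≈ -127.33)
311*K + 1344 = 311*(-382/3) + 1344 = -118802/3 + 1344 = -114770/3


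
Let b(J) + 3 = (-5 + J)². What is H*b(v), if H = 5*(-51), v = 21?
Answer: -64515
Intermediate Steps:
b(J) = -3 + (-5 + J)²
H = -255
H*b(v) = -255*(-3 + (-5 + 21)²) = -255*(-3 + 16²) = -255*(-3 + 256) = -255*253 = -64515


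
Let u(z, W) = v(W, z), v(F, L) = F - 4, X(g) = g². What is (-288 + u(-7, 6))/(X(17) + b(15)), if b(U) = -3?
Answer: -1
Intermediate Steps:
v(F, L) = -4 + F
u(z, W) = -4 + W
(-288 + u(-7, 6))/(X(17) + b(15)) = (-288 + (-4 + 6))/(17² - 3) = (-288 + 2)/(289 - 3) = -286/286 = -286*1/286 = -1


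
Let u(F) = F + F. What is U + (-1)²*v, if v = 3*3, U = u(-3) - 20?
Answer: -17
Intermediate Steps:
u(F) = 2*F
U = -26 (U = 2*(-3) - 20 = -6 - 20 = -26)
v = 9
U + (-1)²*v = -26 + (-1)²*9 = -26 + 1*9 = -26 + 9 = -17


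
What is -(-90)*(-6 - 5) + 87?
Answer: -903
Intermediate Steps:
-(-90)*(-6 - 5) + 87 = -(-90)*(-11) + 87 = -90*11 + 87 = -990 + 87 = -903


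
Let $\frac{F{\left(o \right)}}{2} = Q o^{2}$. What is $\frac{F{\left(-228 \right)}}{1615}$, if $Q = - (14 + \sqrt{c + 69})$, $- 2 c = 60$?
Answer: $- \frac{76608}{85} - \frac{5472 \sqrt{39}}{85} \approx -1303.3$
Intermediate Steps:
$c = -30$ ($c = \left(- \frac{1}{2}\right) 60 = -30$)
$Q = -14 - \sqrt{39}$ ($Q = - (14 + \sqrt{-30 + 69}) = - (14 + \sqrt{39}) = -14 - \sqrt{39} \approx -20.245$)
$F{\left(o \right)} = 2 o^{2} \left(-14 - \sqrt{39}\right)$ ($F{\left(o \right)} = 2 \left(-14 - \sqrt{39}\right) o^{2} = 2 o^{2} \left(-14 - \sqrt{39}\right)$)
$\frac{F{\left(-228 \right)}}{1615} = \frac{2 \left(-228\right)^{2} \left(-14 - \sqrt{39}\right)}{1615} = 2 \cdot 51984 \left(-14 - \sqrt{39}\right) \frac{1}{1615} = \left(-1455552 - 103968 \sqrt{39}\right) \frac{1}{1615} = - \frac{76608}{85} - \frac{5472 \sqrt{39}}{85}$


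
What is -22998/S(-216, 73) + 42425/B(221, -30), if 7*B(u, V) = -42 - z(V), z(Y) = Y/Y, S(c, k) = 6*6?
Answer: -1946669/258 ≈ -7545.2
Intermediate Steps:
S(c, k) = 36
z(Y) = 1
B(u, V) = -43/7 (B(u, V) = (-42 - 1*1)/7 = (-42 - 1)/7 = (⅐)*(-43) = -43/7)
-22998/S(-216, 73) + 42425/B(221, -30) = -22998/36 + 42425/(-43/7) = -22998*1/36 + 42425*(-7/43) = -3833/6 - 296975/43 = -1946669/258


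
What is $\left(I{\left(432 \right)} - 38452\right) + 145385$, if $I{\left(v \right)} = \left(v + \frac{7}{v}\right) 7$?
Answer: $\frac{47501473}{432} \approx 1.0996 \cdot 10^{5}$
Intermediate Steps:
$I{\left(v \right)} = 7 v + \frac{49}{v}$
$\left(I{\left(432 \right)} - 38452\right) + 145385 = \left(\left(7 \cdot 432 + \frac{49}{432}\right) - 38452\right) + 145385 = \left(\left(3024 + 49 \cdot \frac{1}{432}\right) - 38452\right) + 145385 = \left(\left(3024 + \frac{49}{432}\right) - 38452\right) + 145385 = \left(\frac{1306417}{432} - 38452\right) + 145385 = - \frac{15304847}{432} + 145385 = \frac{47501473}{432}$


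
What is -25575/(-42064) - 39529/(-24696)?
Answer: 3724591/1686384 ≈ 2.2086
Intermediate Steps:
-25575/(-42064) - 39529/(-24696) = -25575*(-1/42064) - 39529*(-1/24696) = 2325/3824 + 5647/3528 = 3724591/1686384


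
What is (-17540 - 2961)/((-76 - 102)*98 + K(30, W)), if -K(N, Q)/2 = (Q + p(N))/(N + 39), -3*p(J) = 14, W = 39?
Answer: 326439/277778 ≈ 1.1752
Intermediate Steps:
p(J) = -14/3 (p(J) = -⅓*14 = -14/3)
K(N, Q) = -2*(-14/3 + Q)/(39 + N) (K(N, Q) = -2*(Q - 14/3)/(N + 39) = -2*(-14/3 + Q)/(39 + N))
(-17540 - 2961)/((-76 - 102)*98 + K(30, W)) = (-17540 - 2961)/((-76 - 102)*98 + 2*(14 - 3*39)/(3*(39 + 30))) = -20501/(-178*98 + (⅔)*(14 - 117)/69) = -20501/(-17444 + (⅔)*(1/69)*(-103)) = -20501/(-17444 - 206/207) = -20501/(-3611114/207) = -20501*(-207/3611114) = 326439/277778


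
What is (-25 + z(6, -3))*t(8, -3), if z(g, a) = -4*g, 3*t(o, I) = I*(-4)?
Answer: -196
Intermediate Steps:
t(o, I) = -4*I/3 (t(o, I) = (I*(-4))/3 = (-4*I)/3 = -4*I/3)
(-25 + z(6, -3))*t(8, -3) = (-25 - 4*6)*(-4/3*(-3)) = (-25 - 24)*4 = -49*4 = -196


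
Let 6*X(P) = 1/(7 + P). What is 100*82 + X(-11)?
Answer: 196799/24 ≈ 8200.0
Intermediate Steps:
X(P) = 1/(6*(7 + P))
100*82 + X(-11) = 100*82 + 1/(6*(7 - 11)) = 8200 + (1/6)/(-4) = 8200 + (1/6)*(-1/4) = 8200 - 1/24 = 196799/24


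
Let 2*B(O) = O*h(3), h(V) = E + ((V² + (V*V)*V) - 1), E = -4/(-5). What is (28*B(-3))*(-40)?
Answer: 60144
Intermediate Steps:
E = ⅘ (E = -4*(-⅕) = ⅘ ≈ 0.80000)
h(V) = -⅕ + V² + V³ (h(V) = ⅘ + ((V² + (V*V)*V) - 1) = ⅘ + ((V² + V²*V) - 1) = ⅘ + ((V² + V³) - 1) = ⅘ + (-1 + V² + V³) = -⅕ + V² + V³)
B(O) = 179*O/10 (B(O) = (O*(-⅕ + 3² + 3³))/2 = (O*(-⅕ + 9 + 27))/2 = (O*(179/5))/2 = (179*O/5)/2 = 179*O/10)
(28*B(-3))*(-40) = (28*((179/10)*(-3)))*(-40) = (28*(-537/10))*(-40) = -7518/5*(-40) = 60144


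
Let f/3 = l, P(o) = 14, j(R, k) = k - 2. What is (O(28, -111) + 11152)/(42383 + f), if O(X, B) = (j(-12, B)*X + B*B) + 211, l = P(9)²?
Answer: 20520/42971 ≈ 0.47753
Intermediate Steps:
j(R, k) = -2 + k
l = 196 (l = 14² = 196)
f = 588 (f = 3*196 = 588)
O(X, B) = 211 + B² + X*(-2 + B) (O(X, B) = ((-2 + B)*X + B*B) + 211 = (X*(-2 + B) + B²) + 211 = (B² + X*(-2 + B)) + 211 = 211 + B² + X*(-2 + B))
(O(28, -111) + 11152)/(42383 + f) = ((211 + (-111)² + 28*(-2 - 111)) + 11152)/(42383 + 588) = ((211 + 12321 + 28*(-113)) + 11152)/42971 = ((211 + 12321 - 3164) + 11152)*(1/42971) = (9368 + 11152)*(1/42971) = 20520*(1/42971) = 20520/42971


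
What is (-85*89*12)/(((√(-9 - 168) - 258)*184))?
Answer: 975885/511681 + 7565*I*√177/1023362 ≈ 1.9072 + 0.098348*I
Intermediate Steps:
(-85*89*12)/(((√(-9 - 168) - 258)*184)) = (-7565*12)/(((√(-177) - 258)*184)) = -90780*1/(184*(I*√177 - 258)) = -90780*1/(184*(-258 + I*√177)) = -90780/(-47472 + 184*I*√177)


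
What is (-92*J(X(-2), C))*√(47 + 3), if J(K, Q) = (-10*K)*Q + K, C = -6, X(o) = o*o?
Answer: -112240*√2 ≈ -1.5873e+5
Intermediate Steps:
X(o) = o²
J(K, Q) = K - 10*K*Q (J(K, Q) = -10*K*Q + K = K - 10*K*Q)
(-92*J(X(-2), C))*√(47 + 3) = (-92*(-2)²*(1 - 10*(-6)))*√(47 + 3) = (-368*(1 + 60))*√50 = (-368*61)*(5*√2) = (-92*244)*(5*√2) = -112240*√2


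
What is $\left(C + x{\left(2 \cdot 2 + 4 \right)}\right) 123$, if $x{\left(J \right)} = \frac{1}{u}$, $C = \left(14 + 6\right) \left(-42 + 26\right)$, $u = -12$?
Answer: $- \frac{157481}{4} \approx -39370.0$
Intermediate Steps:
$C = -320$ ($C = 20 \left(-16\right) = -320$)
$x{\left(J \right)} = - \frac{1}{12}$ ($x{\left(J \right)} = \frac{1}{-12} = - \frac{1}{12}$)
$\left(C + x{\left(2 \cdot 2 + 4 \right)}\right) 123 = \left(-320 - \frac{1}{12}\right) 123 = \left(- \frac{3841}{12}\right) 123 = - \frac{157481}{4}$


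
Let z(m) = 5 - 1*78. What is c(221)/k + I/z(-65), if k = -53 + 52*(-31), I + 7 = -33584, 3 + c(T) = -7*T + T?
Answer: 18675344/40515 ≈ 460.95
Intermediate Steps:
z(m) = -73 (z(m) = 5 - 78 = -73)
c(T) = -3 - 6*T (c(T) = -3 + (-7*T + T) = -3 - 6*T)
I = -33591 (I = -7 - 33584 = -33591)
k = -1665 (k = -53 - 1612 = -1665)
c(221)/k + I/z(-65) = (-3 - 6*221)/(-1665) - 33591/(-73) = (-3 - 1326)*(-1/1665) - 33591*(-1/73) = -1329*(-1/1665) + 33591/73 = 443/555 + 33591/73 = 18675344/40515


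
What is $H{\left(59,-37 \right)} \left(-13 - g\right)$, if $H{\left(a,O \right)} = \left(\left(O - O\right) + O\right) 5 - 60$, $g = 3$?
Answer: $3920$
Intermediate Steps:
$H{\left(a,O \right)} = -60 + 5 O$ ($H{\left(a,O \right)} = \left(0 + O\right) 5 - 60 = O 5 - 60 = 5 O - 60 = -60 + 5 O$)
$H{\left(59,-37 \right)} \left(-13 - g\right) = \left(-60 + 5 \left(-37\right)\right) \left(-13 - 3\right) = \left(-60 - 185\right) \left(-13 - 3\right) = \left(-245\right) \left(-16\right) = 3920$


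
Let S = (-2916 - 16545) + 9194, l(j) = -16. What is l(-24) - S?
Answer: 10251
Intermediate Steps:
S = -10267 (S = -19461 + 9194 = -10267)
l(-24) - S = -16 - 1*(-10267) = -16 + 10267 = 10251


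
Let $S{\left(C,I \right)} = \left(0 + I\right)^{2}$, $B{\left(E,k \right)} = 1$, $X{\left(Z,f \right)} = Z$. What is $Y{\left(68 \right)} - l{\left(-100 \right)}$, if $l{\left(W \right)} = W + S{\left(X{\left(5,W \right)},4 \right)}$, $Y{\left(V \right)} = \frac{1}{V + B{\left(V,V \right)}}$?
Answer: $\frac{5797}{69} \approx 84.015$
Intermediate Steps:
$S{\left(C,I \right)} = I^{2}$
$Y{\left(V \right)} = \frac{1}{1 + V}$ ($Y{\left(V \right)} = \frac{1}{V + 1} = \frac{1}{1 + V}$)
$l{\left(W \right)} = 16 + W$ ($l{\left(W \right)} = W + 4^{2} = W + 16 = 16 + W$)
$Y{\left(68 \right)} - l{\left(-100 \right)} = \frac{1}{1 + 68} - \left(16 - 100\right) = \frac{1}{69} - -84 = \frac{1}{69} + 84 = \frac{5797}{69}$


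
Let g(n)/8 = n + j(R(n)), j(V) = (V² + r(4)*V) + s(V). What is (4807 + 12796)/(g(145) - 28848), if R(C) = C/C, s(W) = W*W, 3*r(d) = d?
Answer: -52809/82984 ≈ -0.63638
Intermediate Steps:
r(d) = d/3
s(W) = W²
R(C) = 1
j(V) = 2*V² + 4*V/3 (j(V) = (V² + ((⅓)*4)*V) + V² = (V² + 4*V/3) + V² = 2*V² + 4*V/3)
g(n) = 80/3 + 8*n (g(n) = 8*(n + (⅔)*1*(2 + 3*1)) = 8*(n + (⅔)*1*(2 + 3)) = 8*(n + (⅔)*1*5) = 8*(n + 10/3) = 8*(10/3 + n) = 80/3 + 8*n)
(4807 + 12796)/(g(145) - 28848) = (4807 + 12796)/((80/3 + 8*145) - 28848) = 17603/((80/3 + 1160) - 28848) = 17603/(3560/3 - 28848) = 17603/(-82984/3) = 17603*(-3/82984) = -52809/82984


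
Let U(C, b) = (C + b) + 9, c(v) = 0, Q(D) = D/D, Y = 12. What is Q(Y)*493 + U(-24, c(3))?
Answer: 478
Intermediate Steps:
Q(D) = 1
U(C, b) = 9 + C + b
Q(Y)*493 + U(-24, c(3)) = 1*493 + (9 - 24 + 0) = 493 - 15 = 478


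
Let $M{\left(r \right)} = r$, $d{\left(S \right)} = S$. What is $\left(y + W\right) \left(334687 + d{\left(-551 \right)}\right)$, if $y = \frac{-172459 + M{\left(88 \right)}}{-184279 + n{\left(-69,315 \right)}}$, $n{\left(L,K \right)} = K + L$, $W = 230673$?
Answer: $\frac{14184613357574880}{184033} \approx 7.7076 \cdot 10^{10}$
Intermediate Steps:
$y = \frac{172371}{184033}$ ($y = \frac{-172459 + 88}{-184279 + \left(315 - 69\right)} = - \frac{172371}{-184279 + 246} = - \frac{172371}{-184033} = \left(-172371\right) \left(- \frac{1}{184033}\right) = \frac{172371}{184033} \approx 0.93663$)
$\left(y + W\right) \left(334687 + d{\left(-551 \right)}\right) = \left(\frac{172371}{184033} + 230673\right) \left(334687 - 551\right) = \frac{42451616580}{184033} \cdot 334136 = \frac{14184613357574880}{184033}$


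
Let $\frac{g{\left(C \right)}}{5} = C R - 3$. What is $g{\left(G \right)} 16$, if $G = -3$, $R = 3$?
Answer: $-960$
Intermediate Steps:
$g{\left(C \right)} = -15 + 15 C$ ($g{\left(C \right)} = 5 \left(C 3 - 3\right) = 5 \left(3 C - 3\right) = 5 \left(-3 + 3 C\right) = -15 + 15 C$)
$g{\left(G \right)} 16 = \left(-15 + 15 \left(-3\right)\right) 16 = \left(-15 - 45\right) 16 = \left(-60\right) 16 = -960$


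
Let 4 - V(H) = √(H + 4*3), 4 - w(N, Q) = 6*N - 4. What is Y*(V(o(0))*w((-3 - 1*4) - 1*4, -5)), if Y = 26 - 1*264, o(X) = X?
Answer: -70448 + 35224*√3 ≈ -9438.3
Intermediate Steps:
w(N, Q) = 8 - 6*N (w(N, Q) = 4 - (6*N - 4) = 4 - (-4 + 6*N) = 4 + (4 - 6*N) = 8 - 6*N)
Y = -238 (Y = 26 - 264 = -238)
V(H) = 4 - √(12 + H) (V(H) = 4 - √(H + 4*3) = 4 - √(H + 12) = 4 - √(12 + H))
Y*(V(o(0))*w((-3 - 1*4) - 1*4, -5)) = -238*(4 - √(12 + 0))*(8 - 6*((-3 - 1*4) - 1*4)) = -238*(4 - √12)*(8 - 6*((-3 - 4) - 4)) = -238*(4 - 2*√3)*(8 - 6*(-7 - 4)) = -238*(4 - 2*√3)*(8 - 6*(-11)) = -238*(4 - 2*√3)*(8 + 66) = -238*(4 - 2*√3)*74 = -238*(296 - 148*√3) = -70448 + 35224*√3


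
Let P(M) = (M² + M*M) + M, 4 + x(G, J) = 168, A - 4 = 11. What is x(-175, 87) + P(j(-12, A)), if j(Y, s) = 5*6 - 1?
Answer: 1875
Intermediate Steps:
A = 15 (A = 4 + 11 = 15)
x(G, J) = 164 (x(G, J) = -4 + 168 = 164)
j(Y, s) = 29 (j(Y, s) = 30 - 1 = 29)
P(M) = M + 2*M² (P(M) = (M² + M²) + M = 2*M² + M = M + 2*M²)
x(-175, 87) + P(j(-12, A)) = 164 + 29*(1 + 2*29) = 164 + 29*(1 + 58) = 164 + 29*59 = 164 + 1711 = 1875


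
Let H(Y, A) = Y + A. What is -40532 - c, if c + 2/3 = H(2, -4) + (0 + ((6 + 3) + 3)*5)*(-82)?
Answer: -106828/3 ≈ -35609.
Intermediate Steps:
H(Y, A) = A + Y
c = -14768/3 (c = -⅔ + ((-4 + 2) + (0 + ((6 + 3) + 3)*5)*(-82)) = -⅔ + (-2 + (0 + (9 + 3)*5)*(-82)) = -⅔ + (-2 + (0 + 12*5)*(-82)) = -⅔ + (-2 + (0 + 60)*(-82)) = -⅔ + (-2 + 60*(-82)) = -⅔ + (-2 - 4920) = -⅔ - 4922 = -14768/3 ≈ -4922.7)
-40532 - c = -40532 - 1*(-14768/3) = -40532 + 14768/3 = -106828/3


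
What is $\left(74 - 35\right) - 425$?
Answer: $-386$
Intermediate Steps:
$\left(74 - 35\right) - 425 = 39 - 425 = -386$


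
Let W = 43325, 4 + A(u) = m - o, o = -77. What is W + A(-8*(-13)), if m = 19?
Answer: 43417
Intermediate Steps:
A(u) = 92 (A(u) = -4 + (19 - 1*(-77)) = -4 + (19 + 77) = -4 + 96 = 92)
W + A(-8*(-13)) = 43325 + 92 = 43417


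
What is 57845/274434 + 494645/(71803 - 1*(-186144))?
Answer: 150668350145/70789426998 ≈ 2.1284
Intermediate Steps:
57845/274434 + 494645/(71803 - 1*(-186144)) = 57845*(1/274434) + 494645/(71803 + 186144) = 57845/274434 + 494645/257947 = 150668350145/70789426998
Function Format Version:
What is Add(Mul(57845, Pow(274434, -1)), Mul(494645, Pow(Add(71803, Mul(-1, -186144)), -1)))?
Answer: Rational(150668350145, 70789426998) ≈ 2.1284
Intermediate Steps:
Add(Mul(57845, Pow(274434, -1)), Mul(494645, Pow(Add(71803, Mul(-1, -186144)), -1))) = Add(Mul(57845, Rational(1, 274434)), Mul(494645, Pow(Add(71803, 186144), -1))) = Add(Rational(57845, 274434), Mul(494645, Pow(257947, -1))) = Add(Rational(57845, 274434), Mul(494645, Rational(1, 257947))) = Add(Rational(57845, 274434), Rational(494645, 257947)) = Rational(150668350145, 70789426998)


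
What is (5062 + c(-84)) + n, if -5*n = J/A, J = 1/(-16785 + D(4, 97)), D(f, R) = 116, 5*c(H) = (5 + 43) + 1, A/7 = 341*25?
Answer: 25225169779426/4973612875 ≈ 5071.8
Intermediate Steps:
A = 59675 (A = 7*(341*25) = 7*8525 = 59675)
c(H) = 49/5 (c(H) = ((5 + 43) + 1)/5 = (48 + 1)/5 = (⅕)*49 = 49/5)
J = -1/16669 (J = 1/(-16785 + 116) = 1/(-16669) = -1/16669 ≈ -5.9992e-5)
n = 1/4973612875 (n = -(-1)/(83345*59675) = -⅕*(-1/994722575) = 1/4973612875 ≈ 2.0106e-10)
(5062 + c(-84)) + n = (5062 + 49/5) + 1/4973612875 = 25359/5 + 1/4973612875 = 25225169779426/4973612875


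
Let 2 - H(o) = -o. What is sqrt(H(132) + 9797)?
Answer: sqrt(9931) ≈ 99.654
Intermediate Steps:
H(o) = 2 + o (H(o) = 2 - (-1)*o = 2 + o)
sqrt(H(132) + 9797) = sqrt((2 + 132) + 9797) = sqrt(134 + 9797) = sqrt(9931)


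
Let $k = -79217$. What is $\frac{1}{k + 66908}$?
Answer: $- \frac{1}{12309} \approx -8.1241 \cdot 10^{-5}$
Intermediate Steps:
$\frac{1}{k + 66908} = \frac{1}{-79217 + 66908} = \frac{1}{-12309} = - \frac{1}{12309}$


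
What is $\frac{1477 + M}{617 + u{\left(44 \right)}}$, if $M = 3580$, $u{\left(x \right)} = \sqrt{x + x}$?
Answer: $\frac{240013}{29277} - \frac{778 \sqrt{22}}{29277} \approx 8.0734$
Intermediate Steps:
$u{\left(x \right)} = \sqrt{2} \sqrt{x}$ ($u{\left(x \right)} = \sqrt{2 x} = \sqrt{2} \sqrt{x}$)
$\frac{1477 + M}{617 + u{\left(44 \right)}} = \frac{1477 + 3580}{617 + \sqrt{2} \sqrt{44}} = \frac{5057}{617 + \sqrt{2} \cdot 2 \sqrt{11}} = \frac{5057}{617 + 2 \sqrt{22}}$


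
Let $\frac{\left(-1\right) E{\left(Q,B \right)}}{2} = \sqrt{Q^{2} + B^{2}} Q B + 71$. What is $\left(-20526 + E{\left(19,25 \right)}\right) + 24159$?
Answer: $3491 - 950 \sqrt{986} \approx -26340.0$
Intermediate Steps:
$E{\left(Q,B \right)} = -142 - 2 B Q \sqrt{B^{2} + Q^{2}}$ ($E{\left(Q,B \right)} = - 2 \left(\sqrt{Q^{2} + B^{2}} Q B + 71\right) = - 2 \left(\sqrt{B^{2} + Q^{2}} Q B + 71\right) = - 2 \left(Q \sqrt{B^{2} + Q^{2}} B + 71\right) = - 2 \left(B Q \sqrt{B^{2} + Q^{2}} + 71\right) = - 2 \left(71 + B Q \sqrt{B^{2} + Q^{2}}\right) = -142 - 2 B Q \sqrt{B^{2} + Q^{2}}$)
$\left(-20526 + E{\left(19,25 \right)}\right) + 24159 = \left(-20526 - \left(142 + 50 \cdot 19 \sqrt{25^{2} + 19^{2}}\right)\right) + 24159 = \left(-20526 - \left(142 + 50 \cdot 19 \sqrt{625 + 361}\right)\right) + 24159 = \left(-20526 - \left(142 + 50 \cdot 19 \sqrt{986}\right)\right) + 24159 = \left(-20526 - \left(142 + 950 \sqrt{986}\right)\right) + 24159 = \left(-20668 - 950 \sqrt{986}\right) + 24159 = 3491 - 950 \sqrt{986}$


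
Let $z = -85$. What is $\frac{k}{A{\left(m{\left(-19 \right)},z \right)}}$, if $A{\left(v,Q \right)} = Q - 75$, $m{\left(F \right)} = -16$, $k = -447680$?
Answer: $2798$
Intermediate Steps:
$A{\left(v,Q \right)} = -75 + Q$ ($A{\left(v,Q \right)} = Q - 75 = -75 + Q$)
$\frac{k}{A{\left(m{\left(-19 \right)},z \right)}} = - \frac{447680}{-75 - 85} = - \frac{447680}{-160} = \left(-447680\right) \left(- \frac{1}{160}\right) = 2798$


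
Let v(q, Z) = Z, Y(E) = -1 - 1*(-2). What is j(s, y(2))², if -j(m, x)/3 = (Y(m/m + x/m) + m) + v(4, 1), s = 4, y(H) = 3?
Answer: 324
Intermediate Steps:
Y(E) = 1 (Y(E) = -1 + 2 = 1)
j(m, x) = -6 - 3*m (j(m, x) = -3*((1 + m) + 1) = -3*(2 + m) = -6 - 3*m)
j(s, y(2))² = (-6 - 3*4)² = (-6 - 12)² = (-18)² = 324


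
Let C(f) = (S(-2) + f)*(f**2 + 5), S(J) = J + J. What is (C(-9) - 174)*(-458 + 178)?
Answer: 361760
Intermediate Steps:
S(J) = 2*J
C(f) = (-4 + f)*(5 + f**2) (C(f) = (2*(-2) + f)*(f**2 + 5) = (-4 + f)*(5 + f**2))
(C(-9) - 174)*(-458 + 178) = ((-20 + (-9)**3 - 4*(-9)**2 + 5*(-9)) - 174)*(-458 + 178) = ((-20 - 729 - 4*81 - 45) - 174)*(-280) = ((-20 - 729 - 324 - 45) - 174)*(-280) = (-1118 - 174)*(-280) = -1292*(-280) = 361760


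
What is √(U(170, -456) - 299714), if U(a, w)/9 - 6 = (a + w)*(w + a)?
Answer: 2*√109126 ≈ 660.68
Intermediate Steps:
U(a, w) = 54 + 9*(a + w)² (U(a, w) = 54 + 9*((a + w)*(w + a)) = 54 + 9*((a + w)*(a + w)) = 54 + 9*(a + w)²)
√(U(170, -456) - 299714) = √((54 + 9*(170 - 456)²) - 299714) = √((54 + 9*(-286)²) - 299714) = √((54 + 9*81796) - 299714) = √((54 + 736164) - 299714) = √(736218 - 299714) = √436504 = 2*√109126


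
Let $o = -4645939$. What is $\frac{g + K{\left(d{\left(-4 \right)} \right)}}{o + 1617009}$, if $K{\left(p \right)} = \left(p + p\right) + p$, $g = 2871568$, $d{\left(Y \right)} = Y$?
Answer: $- \frac{1435778}{1514465} \approx -0.94804$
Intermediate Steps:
$K{\left(p \right)} = 3 p$ ($K{\left(p \right)} = 2 p + p = 3 p$)
$\frac{g + K{\left(d{\left(-4 \right)} \right)}}{o + 1617009} = \frac{2871568 + 3 \left(-4\right)}{-4645939 + 1617009} = \frac{2871568 - 12}{-3028930} = 2871556 \left(- \frac{1}{3028930}\right) = - \frac{1435778}{1514465}$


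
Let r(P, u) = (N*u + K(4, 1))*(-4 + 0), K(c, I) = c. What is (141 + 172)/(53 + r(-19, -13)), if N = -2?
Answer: -313/67 ≈ -4.6716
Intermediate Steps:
r(P, u) = -16 + 8*u (r(P, u) = (-2*u + 4)*(-4 + 0) = (4 - 2*u)*(-4) = -16 + 8*u)
(141 + 172)/(53 + r(-19, -13)) = (141 + 172)/(53 + (-16 + 8*(-13))) = 313/(53 + (-16 - 104)) = 313/(53 - 120) = 313/(-67) = 313*(-1/67) = -313/67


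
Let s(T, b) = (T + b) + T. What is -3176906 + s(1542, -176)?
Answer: -3173998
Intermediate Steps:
s(T, b) = b + 2*T
-3176906 + s(1542, -176) = -3176906 + (-176 + 2*1542) = -3176906 + (-176 + 3084) = -3176906 + 2908 = -3173998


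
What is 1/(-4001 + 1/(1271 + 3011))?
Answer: -4282/17132281 ≈ -0.00024994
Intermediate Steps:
1/(-4001 + 1/(1271 + 3011)) = 1/(-4001 + 1/4282) = 1/(-17132281/4282) = -4282/17132281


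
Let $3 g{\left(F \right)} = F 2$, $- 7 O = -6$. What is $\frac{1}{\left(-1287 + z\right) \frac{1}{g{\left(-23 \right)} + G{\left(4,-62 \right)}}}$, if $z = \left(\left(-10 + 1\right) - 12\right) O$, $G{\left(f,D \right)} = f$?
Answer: $\frac{34}{3915} \approx 0.0086845$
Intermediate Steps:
$O = \frac{6}{7}$ ($O = \left(- \frac{1}{7}\right) \left(-6\right) = \frac{6}{7} \approx 0.85714$)
$g{\left(F \right)} = \frac{2 F}{3}$ ($g{\left(F \right)} = \frac{F 2}{3} = \frac{2 F}{3}$)
$z = -18$ ($z = \left(\left(-10 + 1\right) - 12\right) \frac{6}{7} = \left(-9 - 12\right) \frac{6}{7} = \left(-21\right) \frac{6}{7} = -18$)
$\frac{1}{\left(-1287 + z\right) \frac{1}{g{\left(-23 \right)} + G{\left(4,-62 \right)}}} = \frac{1}{\left(-1287 - 18\right) \frac{1}{\frac{2}{3} \left(-23\right) + 4}} = \frac{1}{\left(-1305\right) \frac{1}{- \frac{46}{3} + 4}} = \frac{1}{\left(-1305\right) \frac{1}{- \frac{34}{3}}} = \frac{1}{\left(-1305\right) \left(- \frac{3}{34}\right)} = \frac{1}{\frac{3915}{34}} = \frac{34}{3915}$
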